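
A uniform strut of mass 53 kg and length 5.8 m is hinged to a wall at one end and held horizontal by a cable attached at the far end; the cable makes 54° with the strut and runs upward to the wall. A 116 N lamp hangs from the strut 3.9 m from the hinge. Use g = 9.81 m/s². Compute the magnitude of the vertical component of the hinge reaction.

|H_y| ≈ 298 N

Take torques about the hinge: T sin 54° · 5.8 = 53×9.81×2.9 + 116×3.9 = 1960.2 N·m.
So T = 1960.2 / (0.8090 × 5.8) = 417.75 N.
ΣF_y = 0: H_y = (53×9.81 + 116) − T sin 54° = 635.93 − 337.97 = 297.97 N.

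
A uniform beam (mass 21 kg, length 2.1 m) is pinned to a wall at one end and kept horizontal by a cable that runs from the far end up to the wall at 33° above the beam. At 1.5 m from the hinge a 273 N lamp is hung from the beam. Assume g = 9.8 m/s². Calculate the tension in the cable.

Take torques about the hinge: T sin 33° · 2.1 = 21×9.8×1.05 + 273×1.5 = 625.59 N·m.
So T = 625.59 / (0.5446 × 2.1) = 546.97 N.

T ≈ 547 N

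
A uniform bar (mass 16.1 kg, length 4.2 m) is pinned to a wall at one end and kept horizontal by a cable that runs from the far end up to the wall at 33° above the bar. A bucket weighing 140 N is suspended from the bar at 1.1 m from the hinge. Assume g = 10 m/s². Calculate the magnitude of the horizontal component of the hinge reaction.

Take torques about the hinge: T sin 33° · 4.2 = 16.1×10×2.1 + 140×1.1 = 492.1 N·m.
So T = 492.1 / (0.5446 × 4.2) = 215.13 N.
ΣF_x = 0: H_x = T cos 33° = 180.42 N.

H_x ≈ 180 N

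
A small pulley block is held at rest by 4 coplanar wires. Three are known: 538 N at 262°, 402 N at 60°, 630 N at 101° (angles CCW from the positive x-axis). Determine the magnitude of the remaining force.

Sum the known components: ΣF_x = 5.915 N, ΣF_y = 433.8 N.
For equilibrium the remaining force must supply (−ΣF_x, −ΣF_y) = (-5.915, -433.8) N.
Magnitude = √((-5.915)² + (-433.8)²) = 433.8 N; direction = atan2(-433.8, -5.915) = 269.2°.

F ≈ 434 N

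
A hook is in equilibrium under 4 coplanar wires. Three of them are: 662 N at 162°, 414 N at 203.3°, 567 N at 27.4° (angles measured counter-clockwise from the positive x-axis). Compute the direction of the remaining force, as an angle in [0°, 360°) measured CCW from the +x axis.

Sum the known components: ΣF_x = -506.4 N, ΣF_y = 301.7 N.
For equilibrium the remaining force must supply (−ΣF_x, −ΣF_y) = (506.4, -301.7) N.
Magnitude = √((506.4)² + (-301.7)²) = 589.5 N; direction = atan2(-301.7, 506.4) = 329.2°.

θ ≈ 329°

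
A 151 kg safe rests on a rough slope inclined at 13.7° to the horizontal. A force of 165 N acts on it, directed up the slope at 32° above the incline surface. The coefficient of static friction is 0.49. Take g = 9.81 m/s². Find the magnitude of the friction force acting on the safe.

Axes along / perpendicular to the incline. W sin 13.7° = 350.8 N down-slope; W cos 13.7° = 1439 N into the surface.
Perpendicular: N = W cos 13.7° − P sin 32° = 1439 − 87.44 = 1352 N.
Along incline: P cos 32° + f = W sin 13.7° (friction acts up-slope) → f = 350.8 − 139.9 = 210.9 N.
|f| = 210.9 N ≤ μN = 662.3 N, so the safe is indeed static.

f ≈ 211 N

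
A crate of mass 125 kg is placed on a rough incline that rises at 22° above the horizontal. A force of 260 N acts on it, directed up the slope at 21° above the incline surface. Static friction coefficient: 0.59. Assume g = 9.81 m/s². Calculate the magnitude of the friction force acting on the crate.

f ≈ 217 N

Axes along / perpendicular to the incline. W sin 22° = 459.4 N down-slope; W cos 22° = 1137 N into the surface.
Perpendicular: N = W cos 22° − P sin 21° = 1137 − 93.18 = 1044 N.
Along incline: P cos 21° + f = W sin 22° (friction acts up-slope) → f = 459.4 − 242.7 = 216.6 N.
|f| = 216.6 N ≤ μN = 615.8 N, so the crate is indeed static.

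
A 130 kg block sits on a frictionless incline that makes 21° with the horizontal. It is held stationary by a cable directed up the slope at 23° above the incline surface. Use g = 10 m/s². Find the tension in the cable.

T ≈ 506 N

Take axes along and perpendicular to the incline. Weight components: W sin 21° = 465.9 N down-slope, W cos 21° = 1214 N into the surface.
Along incline: T cos 23° = W sin 21° → T = 506.1 N.
Perpendicular: N = W cos 21° − T sin 23° = 1016 N.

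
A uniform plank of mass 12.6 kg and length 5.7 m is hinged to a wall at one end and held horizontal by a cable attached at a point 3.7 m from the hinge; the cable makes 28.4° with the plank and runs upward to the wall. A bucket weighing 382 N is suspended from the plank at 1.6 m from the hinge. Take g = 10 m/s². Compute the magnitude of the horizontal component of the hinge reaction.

H_x ≈ 485 N

Take torques about the hinge: T sin 28.4° · 3.7 = 12.6×10×2.85 + 382×1.6 = 970.3 N·m.
So T = 970.3 / (0.4756 × 3.7) = 551.37 N.
ΣF_x = 0: H_x = T cos 28.4° = 485.01 N.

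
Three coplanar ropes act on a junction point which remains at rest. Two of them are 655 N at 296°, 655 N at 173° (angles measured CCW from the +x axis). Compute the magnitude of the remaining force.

Sum the known components: ΣF_x = -363 N, ΣF_y = -508.9 N.
For equilibrium the remaining force must supply (−ΣF_x, −ΣF_y) = (363, 508.9) N.
Magnitude = √((363)² + (508.9)²) = 625.1 N; direction = atan2(508.9, 363) = 54.5°.

F ≈ 625 N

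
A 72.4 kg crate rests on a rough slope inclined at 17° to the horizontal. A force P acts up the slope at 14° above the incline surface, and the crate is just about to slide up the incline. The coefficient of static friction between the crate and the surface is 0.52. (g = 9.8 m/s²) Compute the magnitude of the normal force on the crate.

On the verge of sliding up the incline, friction equals μN and acts down the slope.
Perpendicular: N + P sin 14° = W cos 17° = 678.5 N.
Along incline: P cos 14° = W sin 17° + μN  with W sin 17° = 207.4 N.
Solving the pair for P and N: P = 511.2 N, N = 554.9 N (and f = μN = 288.5 N).

N ≈ 555 N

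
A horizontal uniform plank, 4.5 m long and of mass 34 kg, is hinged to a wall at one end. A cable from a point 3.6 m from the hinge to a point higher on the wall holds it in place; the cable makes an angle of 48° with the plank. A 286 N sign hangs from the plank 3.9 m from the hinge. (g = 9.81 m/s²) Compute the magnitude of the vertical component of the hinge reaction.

Take torques about the hinge: T sin 48° · 3.6 = 34×9.81×2.25 + 286×3.9 = 1865.9 N·m.
So T = 1865.9 / (0.7431 × 3.6) = 697.44 N.
ΣF_y = 0: H_y = (34×9.81 + 286) − T sin 48° = 619.54 − 518.3 = 101.24 N.

|H_y| ≈ 101 N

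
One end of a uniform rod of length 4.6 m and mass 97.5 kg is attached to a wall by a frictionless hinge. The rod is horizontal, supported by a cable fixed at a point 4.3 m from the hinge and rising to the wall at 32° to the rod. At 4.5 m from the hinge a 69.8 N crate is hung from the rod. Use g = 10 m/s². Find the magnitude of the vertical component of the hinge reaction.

Take torques about the hinge: T sin 32° · 4.3 = 97.5×10×2.3 + 69.8×4.5 = 2556.6 N·m.
So T = 2556.6 / (0.5299 × 4.3) = 1122 N.
ΣF_y = 0: H_y = (97.5×10 + 69.8) − T sin 32° = 1044.8 − 594.56 = 450.24 N.

|H_y| ≈ 450 N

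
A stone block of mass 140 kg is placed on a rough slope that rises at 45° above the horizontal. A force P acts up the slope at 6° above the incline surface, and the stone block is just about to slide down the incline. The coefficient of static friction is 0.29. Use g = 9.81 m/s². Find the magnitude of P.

P ≈ 715 N

On the verge of sliding down the incline, friction equals μN and acts up the slope.
Perpendicular: N + P sin 6° = W cos 45° = 971.1 N.
Along incline: P cos 6° + μN = W sin 45° with W sin 45° = 971.1 N.
Solving the pair for P and N: P = 715.1 N, N = 896.4 N (and f = μN = 260 N).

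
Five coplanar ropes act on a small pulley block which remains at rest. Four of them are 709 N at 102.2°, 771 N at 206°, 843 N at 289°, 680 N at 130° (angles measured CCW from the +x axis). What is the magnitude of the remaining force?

F ≈ 1010 N

Sum the known components: ΣF_x = -1005 N, ΣF_y = 78.84 N.
For equilibrium the remaining force must supply (−ΣF_x, −ΣF_y) = (1005, -78.84) N.
Magnitude = √((1005)² + (-78.84)²) = 1009 N; direction = atan2(-78.84, 1005) = 355.5°.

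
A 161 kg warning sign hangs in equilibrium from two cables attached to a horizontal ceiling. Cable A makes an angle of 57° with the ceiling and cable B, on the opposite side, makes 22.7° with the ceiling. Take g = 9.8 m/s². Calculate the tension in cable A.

Weight W = 161 × 9.8 = 1578 N acts straight down.
Horizontal: T_A cos 57° = T_B cos 22.7°  →  T_B = 0.5904 T_A.
Vertical: T_A sin 57° + T_B sin 22.7° = 1578.
Substituting the horizontal relation into the vertical equation gives 1.066 T_A = 1578, so T_A = 1479 N.

T_A ≈ 1480 N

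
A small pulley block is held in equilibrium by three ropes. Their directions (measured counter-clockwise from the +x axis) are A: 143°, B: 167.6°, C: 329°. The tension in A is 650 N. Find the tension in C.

Resolve: ΣF_x = 650 cos 143° + T_B cos 167.6° + T_C cos 329° = 0.
        ΣF_y = 650 sin 143° + T_B sin 167.6° + T_C sin 329° = 0.
The known terms sum to (-519.1, 391.2) N, so -0.9767 T_B + 0.8572 T_C = 519.1 and 0.2147 T_B − 0.5150 T_C = -391.2.
Solving simultaneously: T_B = 213 N, T_C = 848.3 N.

T_C ≈ 848 N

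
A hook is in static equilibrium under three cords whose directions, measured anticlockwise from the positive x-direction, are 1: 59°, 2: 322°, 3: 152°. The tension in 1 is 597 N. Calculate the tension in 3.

Resolve: ΣF_x = 597 cos 59° + T_2 cos 322° + T_3 cos 152° = 0.
        ΣF_y = 597 sin 59° + T_2 sin 322° + T_3 sin 152° = 0.
The known terms sum to (307.5, 511.7) N, so 0.7880 T_2 − 0.8829 T_3 = -307.5 and -0.6157 T_2 + 0.4695 T_3 = -511.7.
Solving simultaneously: T_2 = 3433 N, T_3 = 3412 N.

T_3 ≈ 3410 N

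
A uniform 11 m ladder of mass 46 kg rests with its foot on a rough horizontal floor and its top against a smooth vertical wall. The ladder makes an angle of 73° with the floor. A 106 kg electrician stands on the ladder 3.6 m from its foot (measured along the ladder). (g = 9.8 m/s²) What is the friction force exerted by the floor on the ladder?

f ≈ 173 N

Torques about the foot: N_wall · 11 sin 73° = 46×9.8×5.5 cos 73° + 106×9.8×3.6 cos 73° → N_wall = 172.85 N.
ΣF_x = 0: f_floor = N_wall = 172.85 N.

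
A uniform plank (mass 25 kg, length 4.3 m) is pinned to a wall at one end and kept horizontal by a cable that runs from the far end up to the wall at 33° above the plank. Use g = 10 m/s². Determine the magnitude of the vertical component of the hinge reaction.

Take torques about the hinge: T sin 33° · 4.3 = 25×10×2.15 = 537.5 N·m.
So T = 537.5 / (0.5446 × 4.3) = 229.51 N.
ΣF_y = 0: H_y = (25×10) − T sin 33° = 250 − 125 = 125 N.

|H_y| ≈ 125 N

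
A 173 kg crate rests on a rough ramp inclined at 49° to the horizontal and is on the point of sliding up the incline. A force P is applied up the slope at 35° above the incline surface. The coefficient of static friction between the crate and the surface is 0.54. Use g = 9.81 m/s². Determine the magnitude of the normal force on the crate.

N ≈ 157 N

On the verge of sliding up the incline, friction equals μN and acts down the slope.
Perpendicular: N + P sin 35° = W cos 49° = 1113 N.
Along incline: P cos 35° = W sin 49° + μN  with W sin 49° = 1281 N.
Solving the pair for P and N: P = 1667 N, N = 157.1 N (and f = μN = 84.86 N).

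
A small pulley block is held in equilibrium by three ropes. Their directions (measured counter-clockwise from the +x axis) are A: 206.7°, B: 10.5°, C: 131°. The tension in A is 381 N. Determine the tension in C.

T_C ≈ 123 N

Resolve: ΣF_x = 381 cos 206.7° + T_B cos 10.5° + T_C cos 131° = 0.
        ΣF_y = 381 sin 206.7° + T_B sin 10.5° + T_C sin 131° = 0.
The known terms sum to (-340.4, -171.2) N, so 0.9833 T_B − 0.6561 T_C = 340.4 and 0.1822 T_B + 0.7547 T_C = 171.2.
Solving simultaneously: T_B = 428.5 N, T_C = 123.4 N.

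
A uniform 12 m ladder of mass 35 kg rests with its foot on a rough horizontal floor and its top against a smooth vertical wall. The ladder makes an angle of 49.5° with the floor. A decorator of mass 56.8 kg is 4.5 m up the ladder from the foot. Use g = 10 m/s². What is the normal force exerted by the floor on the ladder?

N_floor ≈ 918 N

ΣF_y = 0: N_floor = 35×10 + 56.8×10 = 918 N.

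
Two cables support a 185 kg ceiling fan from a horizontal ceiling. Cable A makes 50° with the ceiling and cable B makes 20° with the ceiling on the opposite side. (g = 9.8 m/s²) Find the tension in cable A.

T_A ≈ 1810 N

Weight W = 185 × 9.8 = 1813 N acts straight down.
Horizontal: T_A cos 50° = T_B cos 20°  →  T_B = 0.684 T_A.
Vertical: T_A sin 50° + T_B sin 20° = 1813.
Substituting the horizontal relation into the vertical equation gives 1 T_A = 1813, so T_A = 1813 N.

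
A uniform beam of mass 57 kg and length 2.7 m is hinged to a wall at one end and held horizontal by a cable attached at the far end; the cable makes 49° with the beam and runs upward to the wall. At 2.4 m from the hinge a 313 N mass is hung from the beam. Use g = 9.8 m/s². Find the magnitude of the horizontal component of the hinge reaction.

H_x ≈ 485 N

Take torques about the hinge: T sin 49° · 2.7 = 57×9.8×1.35 + 313×2.4 = 1505.3 N·m.
So T = 1505.3 / (0.7547 × 2.7) = 738.72 N.
ΣF_x = 0: H_x = T cos 49° = 484.65 N.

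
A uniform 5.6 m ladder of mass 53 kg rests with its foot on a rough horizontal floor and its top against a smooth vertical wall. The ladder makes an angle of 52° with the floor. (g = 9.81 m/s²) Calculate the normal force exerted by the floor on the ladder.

N_floor ≈ 520 N

ΣF_y = 0: N_floor = 53×9.81 = 519.93 N.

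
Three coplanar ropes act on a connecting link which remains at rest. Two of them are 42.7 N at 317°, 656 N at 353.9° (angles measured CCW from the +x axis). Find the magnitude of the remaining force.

F ≈ 691 N

Sum the known components: ΣF_x = 683.5 N, ΣF_y = -98.83 N.
For equilibrium the remaining force must supply (−ΣF_x, −ΣF_y) = (-683.5, 98.83) N.
Magnitude = √((-683.5)² + (98.83)²) = 690.6 N; direction = atan2(98.83, -683.5) = 171.8°.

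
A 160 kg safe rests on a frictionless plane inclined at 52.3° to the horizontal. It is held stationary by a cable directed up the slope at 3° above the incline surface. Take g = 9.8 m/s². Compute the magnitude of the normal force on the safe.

Take axes along and perpendicular to the incline. Weight components: W sin 52.3° = 1241 N down-slope, W cos 52.3° = 958.9 N into the surface.
Along incline: T cos 3° = W sin 52.3° → T = 1242 N.
Perpendicular: N = W cos 52.3° − T sin 3° = 893.9 N.

N ≈ 894 N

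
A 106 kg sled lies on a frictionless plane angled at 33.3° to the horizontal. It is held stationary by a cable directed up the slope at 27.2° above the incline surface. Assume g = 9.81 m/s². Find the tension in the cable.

T ≈ 642 N

Take axes along and perpendicular to the incline. Weight components: W sin 33.3° = 570.9 N down-slope, W cos 33.3° = 869.1 N into the surface.
Along incline: T cos 27.2° = W sin 33.3° → T = 641.9 N.
Perpendicular: N = W cos 33.3° − T sin 27.2° = 575.7 N.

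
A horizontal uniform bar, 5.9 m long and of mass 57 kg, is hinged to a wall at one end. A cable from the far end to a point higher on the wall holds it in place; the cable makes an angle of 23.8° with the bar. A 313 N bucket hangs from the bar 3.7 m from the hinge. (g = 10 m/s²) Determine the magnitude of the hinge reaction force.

Take torques about the hinge: T sin 23.8° · 5.9 = 57×10×2.95 + 313×3.7 = 2839.6 N·m.
So T = 2839.6 / (0.4035 × 5.9) = 1192.6 N.
ΣF_x = 0: H_x = T cos 23.8° = 1091.2 N.
ΣF_y = 0: H_y = (57×10 + 313) − T sin 23.8° = 883 − 481.29 = 401.71 N.
|H| = √(H_x² + H_y²) = √((1091.2)² + (401.71)²) = 1162.8 N.

|H| ≈ 1160 N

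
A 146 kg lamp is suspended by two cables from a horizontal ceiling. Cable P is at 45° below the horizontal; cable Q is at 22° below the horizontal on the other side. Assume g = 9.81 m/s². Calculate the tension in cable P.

T_P ≈ 1440 N

Weight W = 146 × 9.81 = 1432 N acts straight down.
Horizontal: T_P cos 45° = T_Q cos 22°  →  T_Q = 0.7626 T_P.
Vertical: T_P sin 45° + T_Q sin 22° = 1432.
Substituting the horizontal relation into the vertical equation gives 0.9928 T_P = 1432, so T_P = 1443 N.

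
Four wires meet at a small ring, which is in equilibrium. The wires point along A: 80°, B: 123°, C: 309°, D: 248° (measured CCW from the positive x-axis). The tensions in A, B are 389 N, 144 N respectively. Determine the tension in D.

T_D ≈ 353 N

Resolve: ΣF_x = 389 cos 80° + 144 cos 123° + T_C cos 309° + T_D cos 248° = 0.
        ΣF_y = 389 sin 80° + 144 sin 123° + T_C sin 309° + T_D sin 248° = 0.
The known terms sum to (-10.88, 503.9) N, so 0.6293 T_C − 0.3746 T_D = 10.88 and -0.7771 T_C − 0.9272 T_D = -503.9.
Solving simultaneously: T_C = 227.3 N, T_D = 352.9 N.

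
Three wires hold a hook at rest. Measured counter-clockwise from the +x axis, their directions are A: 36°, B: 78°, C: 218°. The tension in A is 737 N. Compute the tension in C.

Resolve: ΣF_x = 737 cos 36° + T_B cos 78° + T_C cos 218° = 0.
        ΣF_y = 737 sin 36° + T_B sin 78° + T_C sin 218° = 0.
The known terms sum to (596.2, 433.2) N, so 0.2079 T_B − 0.7880 T_C = -596.2 and 0.9781 T_B − 0.6157 T_C = -433.2.
Solving simultaneously: T_B = 40.01 N, T_C = 767.2 N.

T_C ≈ 767 N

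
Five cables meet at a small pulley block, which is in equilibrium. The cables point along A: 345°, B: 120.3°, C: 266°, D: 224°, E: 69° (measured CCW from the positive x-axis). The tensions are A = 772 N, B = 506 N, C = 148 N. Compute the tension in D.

T_D ≈ 985 N

Resolve: ΣF_x = 772 cos 345° + 506 cos 120.3° + 148 cos 266° + T_D cos 224° + T_E cos 69° = 0.
        ΣF_y = 772 sin 345° + 506 sin 120.3° + 148 sin 266° + T_D sin 224° + T_E sin 69° = 0.
The known terms sum to (480.1, 89.43) N, so -0.7193 T_D + 0.3584 T_E = -480.1 and -0.6947 T_D + 0.9336 T_E = -89.43.
Solving simultaneously: T_D = 984.7 N, T_E = 636.9 N.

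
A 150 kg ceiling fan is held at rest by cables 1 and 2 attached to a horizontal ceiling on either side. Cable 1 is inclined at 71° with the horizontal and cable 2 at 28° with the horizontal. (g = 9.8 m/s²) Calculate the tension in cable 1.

T_1 ≈ 1310 N

Weight W = 150 × 9.8 = 1470 N acts straight down.
Horizontal: T_1 cos 71° = T_2 cos 28°  →  T_2 = 0.3687 T_1.
Vertical: T_1 sin 71° + T_2 sin 28° = 1470.
Substituting the horizontal relation into the vertical equation gives 1.119 T_1 = 1470, so T_1 = 1314 N.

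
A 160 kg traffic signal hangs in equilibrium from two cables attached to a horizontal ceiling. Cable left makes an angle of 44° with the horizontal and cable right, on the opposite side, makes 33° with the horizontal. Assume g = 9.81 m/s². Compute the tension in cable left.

Weight W = 160 × 9.81 = 1570 N acts straight down.
Horizontal: T_left cos 44° = T_right cos 33°  →  T_right = 0.8577 T_left.
Vertical: T_left sin 44° + T_right sin 33° = 1570.
Substituting the horizontal relation into the vertical equation gives 1.162 T_left = 1570, so T_left = 1351 N.

T_left ≈ 1350 N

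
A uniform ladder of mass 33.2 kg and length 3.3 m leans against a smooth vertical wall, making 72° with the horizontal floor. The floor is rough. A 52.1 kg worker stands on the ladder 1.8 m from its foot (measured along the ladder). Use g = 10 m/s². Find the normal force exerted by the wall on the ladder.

N_wall ≈ 146 N

Torques about the foot: N_wall · 3.3 sin 72° = 33.2×10×1.65 cos 72° + 52.1×10×1.8 cos 72° → N_wall = 146.27 N.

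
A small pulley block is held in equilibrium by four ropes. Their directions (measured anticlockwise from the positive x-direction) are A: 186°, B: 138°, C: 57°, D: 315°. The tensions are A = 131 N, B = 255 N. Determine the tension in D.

T_D ≈ 362 N

Resolve: ΣF_x = 131 cos 186° + 255 cos 138° + T_C cos 57° + T_D cos 315° = 0.
        ΣF_y = 131 sin 186° + 255 sin 138° + T_C sin 57° + T_D sin 315° = 0.
The known terms sum to (-319.8, 156.9) N, so 0.5446 T_C + 0.7071 T_D = 319.8 and 0.8387 T_C − 0.7071 T_D = -156.9.
Solving simultaneously: T_C = 117.7 N, T_D = 361.6 N.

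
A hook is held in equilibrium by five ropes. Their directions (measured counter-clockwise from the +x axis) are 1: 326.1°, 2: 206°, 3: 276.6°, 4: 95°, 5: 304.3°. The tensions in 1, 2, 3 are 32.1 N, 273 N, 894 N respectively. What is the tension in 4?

Resolve: ΣF_x = 32.1 cos 326.1° + 273 cos 206° + 894 cos 276.6° + T_4 cos 95° + T_5 cos 304.3° = 0.
        ΣF_y = 32.1 sin 326.1° + 273 sin 206° + 894 sin 276.6° + T_4 sin 95° + T_5 sin 304.3° = 0.
The known terms sum to (-116, -1026) N, so -0.0872 T_4 + 0.5635 T_5 = 116 and 0.9962 T_4 − 0.8261 T_5 = 1026.
Solving simultaneously: T_4 = 1377 N, T_5 = 418.7 N.

T_4 ≈ 1380 N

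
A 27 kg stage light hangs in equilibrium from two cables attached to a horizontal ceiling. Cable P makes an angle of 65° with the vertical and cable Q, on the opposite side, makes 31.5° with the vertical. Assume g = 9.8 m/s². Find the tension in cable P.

T_P ≈ 139 N

Angles from the horizontal: cable P is 90° − 65° = 25°, cable Q is 90° − 31.5° = 58.5°.
Weight W = 27 × 9.8 = 264.6 N acts straight down.
Horizontal: T_P cos 25° = T_Q cos 58.5°  →  T_Q = 1.735 T_P.
Vertical: T_P sin 25° + T_Q sin 58.5° = 264.6.
Substituting the horizontal relation into the vertical equation gives 1.902 T_P = 264.6, so T_P = 139.1 N.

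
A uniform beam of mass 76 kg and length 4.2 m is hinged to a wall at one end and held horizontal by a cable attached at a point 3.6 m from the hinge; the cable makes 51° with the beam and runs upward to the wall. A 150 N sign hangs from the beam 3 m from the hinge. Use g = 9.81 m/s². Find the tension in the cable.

Take torques about the hinge: T sin 51° · 3.6 = 76×9.81×2.1 + 150×3 = 2015.7 N·m.
So T = 2015.7 / (0.7771 × 3.6) = 720.47 N.

T ≈ 720 N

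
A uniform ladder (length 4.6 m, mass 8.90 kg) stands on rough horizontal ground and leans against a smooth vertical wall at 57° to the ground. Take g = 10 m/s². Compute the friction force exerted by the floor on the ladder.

Torques about the foot: N_wall · 4.6 sin 57° = 8.90×10×2.3 cos 57° → N_wall = 28.899 N.
ΣF_x = 0: f_floor = N_wall = 28.899 N.

f ≈ 28.9 N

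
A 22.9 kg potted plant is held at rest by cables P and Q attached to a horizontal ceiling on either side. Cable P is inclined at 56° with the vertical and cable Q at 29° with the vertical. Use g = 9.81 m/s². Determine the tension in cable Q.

Angles from the horizontal: cable P is 90° − 56° = 34°, cable Q is 90° − 29° = 61°.
Weight W = 22.9 × 9.81 = 224.6 N acts straight down.
Horizontal: T_P cos 34° = T_Q cos 61°  →  T_P = 0.5848 T_Q.
Vertical: T_P sin 34° + T_Q sin 61° = 224.6.
Substituting the horizontal relation into the vertical equation gives 1.202 T_Q = 224.6, so T_Q = 187 N.

T_Q ≈ 187 N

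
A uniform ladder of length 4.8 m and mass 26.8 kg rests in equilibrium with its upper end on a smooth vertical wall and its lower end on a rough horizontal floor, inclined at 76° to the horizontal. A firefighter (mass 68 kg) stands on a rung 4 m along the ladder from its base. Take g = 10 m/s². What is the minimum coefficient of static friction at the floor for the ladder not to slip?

ΣF_y = 0: N_floor = 26.8×10 + 68×10 = 948 N.
Torques about the foot: N_wall · 4.8 sin 76° = 26.8×10×2.4 cos 76° + 68×10×4 cos 76° → N_wall = 174.7 N.
ΣF_x = 0: f_floor = N_wall = 174.7 N.
μ_min = f_floor / N_floor = 174.7 / 948 = 0.1843.

μ_min ≈ 0.184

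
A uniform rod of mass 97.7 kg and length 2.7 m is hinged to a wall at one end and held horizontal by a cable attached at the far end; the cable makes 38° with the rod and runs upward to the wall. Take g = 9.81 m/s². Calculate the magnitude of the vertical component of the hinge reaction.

|H_y| ≈ 479 N

Take torques about the hinge: T sin 38° · 2.7 = 97.7×9.81×1.35 = 1293.9 N·m.
So T = 1293.9 / (0.6157 × 2.7) = 778.38 N.
ΣF_y = 0: H_y = (97.7×9.81) − T sin 38° = 958.44 − 479.22 = 479.22 N.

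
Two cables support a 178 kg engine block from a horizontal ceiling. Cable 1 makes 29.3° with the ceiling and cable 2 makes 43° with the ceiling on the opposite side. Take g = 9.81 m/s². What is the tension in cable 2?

T_2 ≈ 1600 N

Weight W = 178 × 9.81 = 1746 N acts straight down.
Horizontal: T_1 cos 29.3° = T_2 cos 43°  →  T_1 = 0.8386 T_2.
Vertical: T_1 sin 29.3° + T_2 sin 43° = 1746.
Substituting the horizontal relation into the vertical equation gives 1.092 T_2 = 1746, so T_2 = 1598 N.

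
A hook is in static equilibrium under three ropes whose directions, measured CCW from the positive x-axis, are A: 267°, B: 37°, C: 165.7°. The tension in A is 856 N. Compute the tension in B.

Resolve: ΣF_x = 856 cos 267° + T_B cos 37° + T_C cos 165.7° = 0.
        ΣF_y = 856 sin 267° + T_B sin 37° + T_C sin 165.7° = 0.
The known terms sum to (-44.8, -854.8) N, so 0.7986 T_B − 0.9690 T_C = 44.8 and 0.6018 T_B + 0.2470 T_C = 854.8.
Solving simultaneously: T_B = 1076 N, T_C = 840.2 N.

T_B ≈ 1080 N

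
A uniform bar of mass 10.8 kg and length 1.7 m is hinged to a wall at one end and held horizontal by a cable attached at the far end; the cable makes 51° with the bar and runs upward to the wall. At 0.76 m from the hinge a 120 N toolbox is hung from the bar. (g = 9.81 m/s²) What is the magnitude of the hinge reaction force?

|H| ≈ 147 N

Take torques about the hinge: T sin 51° · 1.7 = 10.8×9.81×0.85 + 120×0.76 = 181.26 N·m.
So T = 181.26 / (0.7771 × 1.7) = 137.2 N.
ΣF_x = 0: H_x = T cos 51° = 86.34 N.
ΣF_y = 0: H_y = (10.8×9.81 + 120) − T sin 51° = 225.95 − 106.62 = 119.33 N.
|H| = √(H_x² + H_y²) = √((86.34)² + (119.33)²) = 147.29 N.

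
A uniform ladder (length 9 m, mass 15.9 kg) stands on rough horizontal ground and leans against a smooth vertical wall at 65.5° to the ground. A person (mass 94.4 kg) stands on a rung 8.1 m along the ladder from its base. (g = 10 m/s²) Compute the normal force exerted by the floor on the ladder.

ΣF_y = 0: N_floor = 15.9×10 + 94.4×10 = 1103 N.

N_floor ≈ 1100 N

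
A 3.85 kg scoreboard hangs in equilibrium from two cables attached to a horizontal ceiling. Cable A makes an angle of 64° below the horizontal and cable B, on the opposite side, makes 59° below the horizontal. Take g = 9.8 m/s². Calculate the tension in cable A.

T_A ≈ 23.2 N

Weight W = 3.85 × 9.8 = 37.73 N acts straight down.
Horizontal: T_A cos 64° = T_B cos 59°  →  T_B = 0.8511 T_A.
Vertical: T_A sin 64° + T_B sin 59° = 37.73.
Substituting the horizontal relation into the vertical equation gives 1.628 T_A = 37.73, so T_A = 23.17 N.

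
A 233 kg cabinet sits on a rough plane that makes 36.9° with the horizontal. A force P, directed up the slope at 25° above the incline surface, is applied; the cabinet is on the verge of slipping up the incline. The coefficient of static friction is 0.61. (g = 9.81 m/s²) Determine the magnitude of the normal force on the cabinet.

On the verge of sliding up the incline, friction equals μN and acts down the slope.
Perpendicular: N + P sin 25° = W cos 36.9° = 1828 N.
Along incline: P cos 25° = W sin 36.9° + μN  with W sin 36.9° = 1372 N.
Solving the pair for P and N: P = 2137 N, N = 924.8 N (and f = μN = 564.1 N).

N ≈ 925 N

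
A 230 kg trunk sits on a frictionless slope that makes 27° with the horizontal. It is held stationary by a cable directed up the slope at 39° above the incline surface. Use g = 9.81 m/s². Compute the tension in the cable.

T ≈ 1320 N

Take axes along and perpendicular to the incline. Weight components: W sin 27° = 1024 N down-slope, W cos 27° = 2010 N into the surface.
Along incline: T cos 39° = W sin 27° → T = 1318 N.
Perpendicular: N = W cos 27° − T sin 39° = 1181 N.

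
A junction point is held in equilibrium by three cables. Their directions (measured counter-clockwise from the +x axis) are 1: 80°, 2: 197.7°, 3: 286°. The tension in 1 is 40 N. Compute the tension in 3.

T_3 ≈ 35.4 N

Resolve: ΣF_x = 40 cos 80° + T_2 cos 197.7° + T_3 cos 286° = 0.
        ΣF_y = 40 sin 80° + T_2 sin 197.7° + T_3 sin 286° = 0.
The known terms sum to (6.946, 39.39) N, so -0.9527 T_2 + 0.2756 T_3 = -6.946 and -0.3040 T_2 − 0.9613 T_3 = -39.39.
Solving simultaneously: T_2 = 17.54 N, T_3 = 35.43 N.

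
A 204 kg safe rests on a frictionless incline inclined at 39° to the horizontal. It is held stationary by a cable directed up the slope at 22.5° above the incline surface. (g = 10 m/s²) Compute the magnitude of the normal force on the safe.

Take axes along and perpendicular to the incline. Weight components: W sin 39° = 1284 N down-slope, W cos 39° = 1585 N into the surface.
Along incline: T cos 22.5° = W sin 39° → T = 1390 N.
Perpendicular: N = W cos 39° − T sin 22.5° = 1054 N.

N ≈ 1050 N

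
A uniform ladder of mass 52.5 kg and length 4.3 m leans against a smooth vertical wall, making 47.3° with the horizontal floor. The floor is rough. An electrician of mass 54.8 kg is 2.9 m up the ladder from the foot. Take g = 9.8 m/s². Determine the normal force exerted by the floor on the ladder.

N_floor ≈ 1050 N

ΣF_y = 0: N_floor = 52.5×9.8 + 54.8×9.8 = 1051.5 N.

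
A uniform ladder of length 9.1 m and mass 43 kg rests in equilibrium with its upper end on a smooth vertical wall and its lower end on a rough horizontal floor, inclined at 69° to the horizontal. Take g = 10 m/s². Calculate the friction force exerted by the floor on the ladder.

f ≈ 82.5 N

Torques about the foot: N_wall · 9.1 sin 69° = 43×10×4.55 cos 69° → N_wall = 82.531 N.
ΣF_x = 0: f_floor = N_wall = 82.531 N.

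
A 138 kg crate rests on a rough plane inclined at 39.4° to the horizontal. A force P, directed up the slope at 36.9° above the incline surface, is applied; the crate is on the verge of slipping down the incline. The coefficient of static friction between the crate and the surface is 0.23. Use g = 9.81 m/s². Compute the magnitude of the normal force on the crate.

N ≈ 485 N

On the verge of sliding down the incline, friction equals μN and acts up the slope.
Perpendicular: N + P sin 36.9° = W cos 39.4° = 1046 N.
Along incline: P cos 36.9° + μN = W sin 39.4° with W sin 39.4° = 859.3 N.
Solving the pair for P and N: P = 935.1 N, N = 484.6 N (and f = μN = 111.5 N).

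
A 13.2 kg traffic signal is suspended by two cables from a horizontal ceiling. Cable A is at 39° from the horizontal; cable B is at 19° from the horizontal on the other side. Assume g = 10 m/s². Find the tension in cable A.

T_A ≈ 147 N

Weight W = 13.2 × 10 = 132 N acts straight down.
Horizontal: T_A cos 39° = T_B cos 19°  →  T_B = 0.8219 T_A.
Vertical: T_A sin 39° + T_B sin 19° = 132.
Substituting the horizontal relation into the vertical equation gives 0.8969 T_A = 132, so T_A = 147.2 N.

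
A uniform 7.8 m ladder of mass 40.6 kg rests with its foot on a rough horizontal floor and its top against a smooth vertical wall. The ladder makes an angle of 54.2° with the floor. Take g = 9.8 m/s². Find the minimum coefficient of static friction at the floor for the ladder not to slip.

μ_min ≈ 0.361

ΣF_y = 0: N_floor = 40.6×9.8 = 397.88 N.
Torques about the foot: N_wall · 7.8 sin 54.2° = 40.6×9.8×3.9 cos 54.2° → N_wall = 143.48 N.
ΣF_x = 0: f_floor = N_wall = 143.48 N.
μ_min = f_floor / N_floor = 143.48 / 397.88 = 0.3606.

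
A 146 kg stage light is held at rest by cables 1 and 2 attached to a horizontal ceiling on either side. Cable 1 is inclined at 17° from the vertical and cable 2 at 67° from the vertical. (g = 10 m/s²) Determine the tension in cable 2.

T_2 ≈ 429 N

Angles from the horizontal: cable 1 is 90° − 17° = 73°, cable 2 is 90° − 67° = 23°.
Weight W = 146 × 10 = 1460 N acts straight down.
Horizontal: T_1 cos 73° = T_2 cos 23°  →  T_1 = 3.148 T_2.
Vertical: T_1 sin 73° + T_2 sin 23° = 1460.
Substituting the horizontal relation into the vertical equation gives 3.402 T_2 = 1460, so T_2 = 429.2 N.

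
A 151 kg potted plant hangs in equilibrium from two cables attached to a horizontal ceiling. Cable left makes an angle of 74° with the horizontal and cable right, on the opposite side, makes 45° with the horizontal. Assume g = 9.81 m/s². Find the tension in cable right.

Weight W = 151 × 9.81 = 1481 N acts straight down.
Horizontal: T_left cos 74° = T_right cos 45°  →  T_left = 2.565 T_right.
Vertical: T_left sin 74° + T_right sin 45° = 1481.
Substituting the horizontal relation into the vertical equation gives 3.173 T_right = 1481, so T_right = 466.8 N.

T_right ≈ 467 N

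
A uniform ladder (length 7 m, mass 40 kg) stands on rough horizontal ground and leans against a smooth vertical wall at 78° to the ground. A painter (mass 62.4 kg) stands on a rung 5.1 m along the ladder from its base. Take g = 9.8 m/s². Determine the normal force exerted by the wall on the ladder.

Torques about the foot: N_wall · 7 sin 78° = 40×9.8×3.5 cos 78° + 62.4×9.8×5.1 cos 78° → N_wall = 136.36 N.

N_wall ≈ 136 N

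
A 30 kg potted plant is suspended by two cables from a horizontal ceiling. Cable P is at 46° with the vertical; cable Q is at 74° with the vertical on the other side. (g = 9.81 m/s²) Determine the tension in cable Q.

Angles from the horizontal: cable P is 90° − 46° = 44°, cable Q is 90° − 74° = 16°.
Weight W = 30 × 9.81 = 294.3 N acts straight down.
Horizontal: T_P cos 44° = T_Q cos 16°  →  T_P = 1.336 T_Q.
Vertical: T_P sin 44° + T_Q sin 16° = 294.3.
Substituting the horizontal relation into the vertical equation gives 1.204 T_Q = 294.3, so T_Q = 244.5 N.

T_Q ≈ 244 N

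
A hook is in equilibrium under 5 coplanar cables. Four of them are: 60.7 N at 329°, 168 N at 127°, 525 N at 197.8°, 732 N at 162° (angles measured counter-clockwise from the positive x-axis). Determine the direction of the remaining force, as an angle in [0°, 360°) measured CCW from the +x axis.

Sum the known components: ΣF_x = -1245 N, ΣF_y = 168.6 N.
For equilibrium the remaining force must supply (−ΣF_x, −ΣF_y) = (1245, -168.6) N.
Magnitude = √((1245)² + (-168.6)²) = 1256 N; direction = atan2(-168.6, 1245) = 352.3°.

θ ≈ 352°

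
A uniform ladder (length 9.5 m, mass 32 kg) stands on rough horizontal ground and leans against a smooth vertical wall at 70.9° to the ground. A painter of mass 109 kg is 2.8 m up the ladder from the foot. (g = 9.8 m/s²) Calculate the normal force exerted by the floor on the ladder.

N_floor ≈ 1380 N

ΣF_y = 0: N_floor = 32×9.8 + 109×9.8 = 1381.8 N.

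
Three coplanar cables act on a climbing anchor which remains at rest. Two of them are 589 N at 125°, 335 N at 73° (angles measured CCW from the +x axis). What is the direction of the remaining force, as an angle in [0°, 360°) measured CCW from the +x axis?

Sum the known components: ΣF_x = -239.9 N, ΣF_y = 802.8 N.
For equilibrium the remaining force must supply (−ΣF_x, −ΣF_y) = (239.9, -802.8) N.
Magnitude = √((239.9)² + (-802.8)²) = 837.9 N; direction = atan2(-802.8, 239.9) = 286.6°.

θ ≈ 287°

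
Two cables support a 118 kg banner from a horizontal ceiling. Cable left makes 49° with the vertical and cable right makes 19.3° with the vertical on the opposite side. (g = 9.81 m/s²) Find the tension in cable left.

T_left ≈ 412 N

Angles from the horizontal: cable left is 90° − 49° = 41°, cable right is 90° − 19.3° = 70.7°.
Weight W = 118 × 9.81 = 1158 N acts straight down.
Horizontal: T_left cos 41° = T_right cos 70.7°  →  T_right = 2.283 T_left.
Vertical: T_left sin 41° + T_right sin 70.7° = 1158.
Substituting the horizontal relation into the vertical equation gives 2.811 T_left = 1158, so T_left = 411.8 N.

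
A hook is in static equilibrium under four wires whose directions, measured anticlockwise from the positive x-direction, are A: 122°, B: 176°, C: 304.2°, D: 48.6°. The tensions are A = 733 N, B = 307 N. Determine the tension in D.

T_D ≈ 220 N

Resolve: ΣF_x = 733 cos 122° + 307 cos 176° + T_C cos 304.2° + T_D cos 48.6° = 0.
        ΣF_y = 733 sin 122° + 307 sin 176° + T_C sin 304.2° + T_D sin 48.6° = 0.
The known terms sum to (-694.7, 643) N, so 0.5621 T_C + 0.6613 T_D = 694.7 and -0.8271 T_C + 0.7501 T_D = -643.
Solving simultaneously: T_C = 977 N, T_D = 220 N.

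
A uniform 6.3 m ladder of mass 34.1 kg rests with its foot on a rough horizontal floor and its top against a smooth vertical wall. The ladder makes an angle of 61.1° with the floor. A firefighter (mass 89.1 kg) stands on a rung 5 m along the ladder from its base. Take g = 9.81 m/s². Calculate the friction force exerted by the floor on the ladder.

Torques about the foot: N_wall · 6.3 sin 61.1° = 34.1×9.81×3.15 cos 61.1° + 89.1×9.81×5 cos 61.1° → N_wall = 475.28 N.
ΣF_x = 0: f_floor = N_wall = 475.28 N.

f ≈ 475 N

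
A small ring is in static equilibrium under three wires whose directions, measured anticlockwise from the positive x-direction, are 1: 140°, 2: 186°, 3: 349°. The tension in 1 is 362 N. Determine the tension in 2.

Resolve: ΣF_x = 362 cos 140° + T_2 cos 186° + T_3 cos 349° = 0.
        ΣF_y = 362 sin 140° + T_2 sin 186° + T_3 sin 349° = 0.
The known terms sum to (-277.3, 232.7) N, so -0.9945 T_2 + 0.9816 T_3 = 277.3 and -0.1045 T_2 − 0.1908 T_3 = -232.7.
Solving simultaneously: T_2 = 600.3 N, T_3 = 890.7 N.

T_2 ≈ 600 N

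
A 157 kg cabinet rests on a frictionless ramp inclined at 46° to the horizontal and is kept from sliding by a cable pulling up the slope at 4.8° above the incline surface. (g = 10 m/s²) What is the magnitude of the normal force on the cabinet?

Take axes along and perpendicular to the incline. Weight components: W sin 46° = 1129 N down-slope, W cos 46° = 1091 N into the surface.
Along incline: T cos 4.8° = W sin 46° → T = 1133 N.
Perpendicular: N = W cos 46° − T sin 4.8° = 995.8 N.

N ≈ 996 N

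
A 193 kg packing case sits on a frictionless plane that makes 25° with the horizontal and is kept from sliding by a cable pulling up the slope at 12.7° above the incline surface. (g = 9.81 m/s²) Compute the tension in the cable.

Take axes along and perpendicular to the incline. Weight components: W sin 25° = 800.2 N down-slope, W cos 25° = 1716 N into the surface.
Along incline: T cos 12.7° = W sin 25° → T = 820.2 N.
Perpendicular: N = W cos 25° − T sin 12.7° = 1536 N.

T ≈ 820 N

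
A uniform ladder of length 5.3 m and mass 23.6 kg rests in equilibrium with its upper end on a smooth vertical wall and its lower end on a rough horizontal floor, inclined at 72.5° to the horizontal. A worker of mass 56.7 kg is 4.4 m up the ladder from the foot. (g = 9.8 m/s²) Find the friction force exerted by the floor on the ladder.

f ≈ 182 N

Torques about the foot: N_wall · 5.3 sin 72.5° = 23.6×9.8×2.65 cos 72.5° + 56.7×9.8×4.4 cos 72.5° → N_wall = 181.91 N.
ΣF_x = 0: f_floor = N_wall = 181.91 N.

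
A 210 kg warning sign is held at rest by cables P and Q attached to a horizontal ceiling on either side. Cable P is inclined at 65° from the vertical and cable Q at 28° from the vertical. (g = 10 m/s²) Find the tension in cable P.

Angles from the horizontal: cable P is 90° − 65° = 25°, cable Q is 90° − 28° = 62°.
Weight W = 210 × 10 = 2100 N acts straight down.
Horizontal: T_P cos 25° = T_Q cos 62°  →  T_Q = 1.93 T_P.
Vertical: T_P sin 25° + T_Q sin 62° = 2100.
Substituting the horizontal relation into the vertical equation gives 2.127 T_P = 2100, so T_P = 987.2 N.

T_P ≈ 987 N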